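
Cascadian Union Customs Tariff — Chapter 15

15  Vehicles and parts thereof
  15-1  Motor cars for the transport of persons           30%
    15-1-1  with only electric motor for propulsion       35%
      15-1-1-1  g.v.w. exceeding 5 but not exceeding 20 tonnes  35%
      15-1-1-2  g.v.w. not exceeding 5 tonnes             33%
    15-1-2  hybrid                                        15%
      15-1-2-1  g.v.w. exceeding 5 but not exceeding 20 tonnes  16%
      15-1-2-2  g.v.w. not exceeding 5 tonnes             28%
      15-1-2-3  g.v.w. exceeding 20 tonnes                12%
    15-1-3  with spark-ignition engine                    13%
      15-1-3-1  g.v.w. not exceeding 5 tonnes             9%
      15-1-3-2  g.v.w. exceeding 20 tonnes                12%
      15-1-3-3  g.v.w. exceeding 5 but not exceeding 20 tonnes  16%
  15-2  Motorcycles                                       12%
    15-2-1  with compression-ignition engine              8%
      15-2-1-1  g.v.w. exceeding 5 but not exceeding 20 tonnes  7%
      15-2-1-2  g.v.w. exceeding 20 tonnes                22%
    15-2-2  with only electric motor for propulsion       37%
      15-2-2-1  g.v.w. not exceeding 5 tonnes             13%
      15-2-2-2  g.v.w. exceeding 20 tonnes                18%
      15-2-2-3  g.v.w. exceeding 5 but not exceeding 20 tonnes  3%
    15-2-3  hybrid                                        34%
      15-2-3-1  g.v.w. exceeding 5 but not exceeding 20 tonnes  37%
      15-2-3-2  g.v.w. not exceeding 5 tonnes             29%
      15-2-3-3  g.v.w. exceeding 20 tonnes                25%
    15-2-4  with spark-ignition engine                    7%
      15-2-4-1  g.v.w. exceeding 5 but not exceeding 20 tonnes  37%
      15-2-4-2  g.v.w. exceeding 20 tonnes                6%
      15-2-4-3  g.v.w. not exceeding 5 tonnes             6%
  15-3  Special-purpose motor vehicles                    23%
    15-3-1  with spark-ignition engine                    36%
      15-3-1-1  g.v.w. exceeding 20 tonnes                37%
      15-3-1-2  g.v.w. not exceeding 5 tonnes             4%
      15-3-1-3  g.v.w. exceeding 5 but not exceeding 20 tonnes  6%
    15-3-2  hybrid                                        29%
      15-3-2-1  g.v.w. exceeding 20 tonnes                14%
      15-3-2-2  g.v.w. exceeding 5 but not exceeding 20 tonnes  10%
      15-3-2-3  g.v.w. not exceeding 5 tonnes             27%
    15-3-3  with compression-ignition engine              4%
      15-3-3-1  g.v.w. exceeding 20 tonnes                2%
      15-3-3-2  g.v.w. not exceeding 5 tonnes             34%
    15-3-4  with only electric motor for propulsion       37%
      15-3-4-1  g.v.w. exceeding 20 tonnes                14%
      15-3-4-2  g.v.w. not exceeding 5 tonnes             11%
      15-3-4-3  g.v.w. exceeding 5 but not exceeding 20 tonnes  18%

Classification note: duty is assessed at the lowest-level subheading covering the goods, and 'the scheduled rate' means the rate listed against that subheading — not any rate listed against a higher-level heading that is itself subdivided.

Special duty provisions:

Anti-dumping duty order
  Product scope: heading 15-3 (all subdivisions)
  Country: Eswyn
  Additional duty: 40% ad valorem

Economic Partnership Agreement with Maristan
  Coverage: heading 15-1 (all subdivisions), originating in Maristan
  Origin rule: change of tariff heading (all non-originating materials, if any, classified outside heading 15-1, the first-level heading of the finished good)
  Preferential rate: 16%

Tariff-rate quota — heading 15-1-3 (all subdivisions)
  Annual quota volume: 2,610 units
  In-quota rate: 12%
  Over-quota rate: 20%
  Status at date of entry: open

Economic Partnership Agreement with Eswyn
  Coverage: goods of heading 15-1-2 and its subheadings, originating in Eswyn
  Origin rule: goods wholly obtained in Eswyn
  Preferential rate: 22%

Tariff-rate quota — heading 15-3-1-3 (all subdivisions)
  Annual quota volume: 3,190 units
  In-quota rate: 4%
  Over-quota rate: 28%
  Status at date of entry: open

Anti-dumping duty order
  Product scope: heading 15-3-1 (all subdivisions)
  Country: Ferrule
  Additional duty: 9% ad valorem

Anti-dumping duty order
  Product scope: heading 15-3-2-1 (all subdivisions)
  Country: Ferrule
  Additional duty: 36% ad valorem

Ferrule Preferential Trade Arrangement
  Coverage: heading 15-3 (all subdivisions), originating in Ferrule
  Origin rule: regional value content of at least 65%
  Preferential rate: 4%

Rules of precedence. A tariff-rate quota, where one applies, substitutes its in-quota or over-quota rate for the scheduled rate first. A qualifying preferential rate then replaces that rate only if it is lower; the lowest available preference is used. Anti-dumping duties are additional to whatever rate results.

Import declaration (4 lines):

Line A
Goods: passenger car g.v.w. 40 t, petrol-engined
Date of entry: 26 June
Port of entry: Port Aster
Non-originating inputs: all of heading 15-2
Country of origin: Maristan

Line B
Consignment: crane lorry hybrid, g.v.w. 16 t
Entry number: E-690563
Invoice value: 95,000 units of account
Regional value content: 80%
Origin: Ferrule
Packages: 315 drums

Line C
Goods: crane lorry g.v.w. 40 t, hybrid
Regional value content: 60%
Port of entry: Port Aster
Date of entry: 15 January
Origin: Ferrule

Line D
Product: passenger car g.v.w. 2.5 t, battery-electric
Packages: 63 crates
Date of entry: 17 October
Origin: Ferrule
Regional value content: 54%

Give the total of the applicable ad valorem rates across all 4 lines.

99%

Line A: passenger car → 15-1; petrol-engined → 15-1-3; g.v.w. 40 t → 15-1-3-2. Scheduled 12%. quota on 15-1-3 open → in-quota 12%; Maristan agreement on 15-1: CTH met → 16% available; preference 16% not lower than 12% → no reduction. → 12%.
Line B: crane lorry → 15-3; hybrid → 15-3-2; g.v.w. 16 t → 15-3-2-2. Scheduled 10%. Ferrule agreement on 15-3: RVC ≥ 65% → 4% available; preferential 4%. → 4%.
Line C: crane lorry → 15-3; hybrid → 15-3-2; g.v.w. 40 t → 15-3-2-1. Scheduled 14%. Ferrule agreement on 15-3: RVC < 65%; anti-dumping (Ferrule, 15-3-2-1): +36%; total 14% + 36% = 50%. → 50%.
Line D: passenger car → 15-1; battery-electric → 15-1-1; g.v.w. 2.5 t → 15-1-1-2. Scheduled 33%. Ferrule agreement on 15-3: 15-1-1-2 not covered. → 33%.
Sum: 12% + 4% + 50% + 33% = 99%.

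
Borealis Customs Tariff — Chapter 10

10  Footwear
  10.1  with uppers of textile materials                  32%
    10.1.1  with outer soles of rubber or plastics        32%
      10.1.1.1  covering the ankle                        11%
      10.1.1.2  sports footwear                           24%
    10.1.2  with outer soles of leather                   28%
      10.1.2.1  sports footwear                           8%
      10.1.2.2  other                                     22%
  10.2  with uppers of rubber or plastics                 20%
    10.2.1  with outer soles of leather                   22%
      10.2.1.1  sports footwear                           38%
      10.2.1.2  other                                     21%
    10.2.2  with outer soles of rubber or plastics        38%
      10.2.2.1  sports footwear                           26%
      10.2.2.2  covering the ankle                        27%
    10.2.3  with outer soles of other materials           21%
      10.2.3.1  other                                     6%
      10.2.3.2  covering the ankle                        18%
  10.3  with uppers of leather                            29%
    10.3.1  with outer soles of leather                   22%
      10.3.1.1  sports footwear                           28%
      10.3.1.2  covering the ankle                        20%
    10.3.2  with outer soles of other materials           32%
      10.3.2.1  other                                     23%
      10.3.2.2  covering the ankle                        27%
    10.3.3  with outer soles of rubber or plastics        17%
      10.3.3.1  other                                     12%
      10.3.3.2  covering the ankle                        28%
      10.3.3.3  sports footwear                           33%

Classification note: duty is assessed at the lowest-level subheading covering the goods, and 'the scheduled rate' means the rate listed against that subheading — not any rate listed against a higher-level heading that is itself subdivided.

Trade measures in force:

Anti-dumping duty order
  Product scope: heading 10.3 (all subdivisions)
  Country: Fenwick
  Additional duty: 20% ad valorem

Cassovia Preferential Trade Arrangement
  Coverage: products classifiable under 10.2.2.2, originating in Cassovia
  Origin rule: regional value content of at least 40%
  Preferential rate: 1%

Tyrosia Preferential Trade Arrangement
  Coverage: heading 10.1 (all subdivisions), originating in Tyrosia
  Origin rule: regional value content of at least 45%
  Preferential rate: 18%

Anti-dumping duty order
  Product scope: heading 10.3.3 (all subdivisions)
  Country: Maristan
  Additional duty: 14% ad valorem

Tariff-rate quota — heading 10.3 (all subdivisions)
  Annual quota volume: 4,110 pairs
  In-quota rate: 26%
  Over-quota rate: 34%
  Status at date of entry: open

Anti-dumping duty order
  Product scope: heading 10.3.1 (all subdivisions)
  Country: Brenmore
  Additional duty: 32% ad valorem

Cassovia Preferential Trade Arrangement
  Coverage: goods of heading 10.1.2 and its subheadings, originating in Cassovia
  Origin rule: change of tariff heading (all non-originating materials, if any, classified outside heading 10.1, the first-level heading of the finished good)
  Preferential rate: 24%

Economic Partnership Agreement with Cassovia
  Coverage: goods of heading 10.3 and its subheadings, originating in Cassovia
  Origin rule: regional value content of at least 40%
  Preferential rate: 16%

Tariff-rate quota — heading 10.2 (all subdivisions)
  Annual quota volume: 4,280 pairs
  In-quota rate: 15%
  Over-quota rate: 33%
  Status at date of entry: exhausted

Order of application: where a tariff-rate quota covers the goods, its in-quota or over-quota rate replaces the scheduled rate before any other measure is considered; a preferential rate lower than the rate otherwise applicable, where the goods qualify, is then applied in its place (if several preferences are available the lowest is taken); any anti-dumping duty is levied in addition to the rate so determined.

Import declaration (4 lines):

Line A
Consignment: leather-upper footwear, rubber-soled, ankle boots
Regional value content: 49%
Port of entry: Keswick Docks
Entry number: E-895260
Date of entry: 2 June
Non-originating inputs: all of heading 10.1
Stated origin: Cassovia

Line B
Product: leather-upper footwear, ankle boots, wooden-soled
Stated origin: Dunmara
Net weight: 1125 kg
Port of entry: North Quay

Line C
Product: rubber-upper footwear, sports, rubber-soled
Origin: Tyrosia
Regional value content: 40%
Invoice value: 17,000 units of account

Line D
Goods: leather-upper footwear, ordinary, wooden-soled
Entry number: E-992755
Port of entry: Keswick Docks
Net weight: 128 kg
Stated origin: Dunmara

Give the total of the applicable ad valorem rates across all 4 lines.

Line A: leather-upper → 10.3; rubber-soled → 10.3.3; ankle boots → 10.3.3.2. Scheduled 28%. quota on 10.3 open → in-quota 26%; Cassovia agreement on 10.2.2.2: 10.3.3.2 not covered; Cassovia agreement on 10.1.2: 10.3.3.2 not covered; Cassovia agreement on 10.3: RVC ≥ 40% → 16% available; preferential 16%. → 16%.
Line B: leather-upper → 10.3; wooden-soled → 10.3.2; ankle boots → 10.3.2.2. Scheduled 27%. quota on 10.3 open → in-quota 26%. → 26%.
Line C: rubber-upper → 10.2; rubber-soled → 10.2.2; sports → 10.2.2.1. Scheduled 26%. quota on 10.2 exhausted → over-quota 33%; Tyrosia agreement on 10.1: 10.2.2.1 not covered. → 33%.
Line D: leather-upper → 10.3; wooden-soled → 10.3.2; ordinary → 10.3.2.1. Scheduled 23%. quota on 10.3 open → in-quota 26%. → 26%.
Sum: 16% + 26% + 33% + 26% = 101%.

101%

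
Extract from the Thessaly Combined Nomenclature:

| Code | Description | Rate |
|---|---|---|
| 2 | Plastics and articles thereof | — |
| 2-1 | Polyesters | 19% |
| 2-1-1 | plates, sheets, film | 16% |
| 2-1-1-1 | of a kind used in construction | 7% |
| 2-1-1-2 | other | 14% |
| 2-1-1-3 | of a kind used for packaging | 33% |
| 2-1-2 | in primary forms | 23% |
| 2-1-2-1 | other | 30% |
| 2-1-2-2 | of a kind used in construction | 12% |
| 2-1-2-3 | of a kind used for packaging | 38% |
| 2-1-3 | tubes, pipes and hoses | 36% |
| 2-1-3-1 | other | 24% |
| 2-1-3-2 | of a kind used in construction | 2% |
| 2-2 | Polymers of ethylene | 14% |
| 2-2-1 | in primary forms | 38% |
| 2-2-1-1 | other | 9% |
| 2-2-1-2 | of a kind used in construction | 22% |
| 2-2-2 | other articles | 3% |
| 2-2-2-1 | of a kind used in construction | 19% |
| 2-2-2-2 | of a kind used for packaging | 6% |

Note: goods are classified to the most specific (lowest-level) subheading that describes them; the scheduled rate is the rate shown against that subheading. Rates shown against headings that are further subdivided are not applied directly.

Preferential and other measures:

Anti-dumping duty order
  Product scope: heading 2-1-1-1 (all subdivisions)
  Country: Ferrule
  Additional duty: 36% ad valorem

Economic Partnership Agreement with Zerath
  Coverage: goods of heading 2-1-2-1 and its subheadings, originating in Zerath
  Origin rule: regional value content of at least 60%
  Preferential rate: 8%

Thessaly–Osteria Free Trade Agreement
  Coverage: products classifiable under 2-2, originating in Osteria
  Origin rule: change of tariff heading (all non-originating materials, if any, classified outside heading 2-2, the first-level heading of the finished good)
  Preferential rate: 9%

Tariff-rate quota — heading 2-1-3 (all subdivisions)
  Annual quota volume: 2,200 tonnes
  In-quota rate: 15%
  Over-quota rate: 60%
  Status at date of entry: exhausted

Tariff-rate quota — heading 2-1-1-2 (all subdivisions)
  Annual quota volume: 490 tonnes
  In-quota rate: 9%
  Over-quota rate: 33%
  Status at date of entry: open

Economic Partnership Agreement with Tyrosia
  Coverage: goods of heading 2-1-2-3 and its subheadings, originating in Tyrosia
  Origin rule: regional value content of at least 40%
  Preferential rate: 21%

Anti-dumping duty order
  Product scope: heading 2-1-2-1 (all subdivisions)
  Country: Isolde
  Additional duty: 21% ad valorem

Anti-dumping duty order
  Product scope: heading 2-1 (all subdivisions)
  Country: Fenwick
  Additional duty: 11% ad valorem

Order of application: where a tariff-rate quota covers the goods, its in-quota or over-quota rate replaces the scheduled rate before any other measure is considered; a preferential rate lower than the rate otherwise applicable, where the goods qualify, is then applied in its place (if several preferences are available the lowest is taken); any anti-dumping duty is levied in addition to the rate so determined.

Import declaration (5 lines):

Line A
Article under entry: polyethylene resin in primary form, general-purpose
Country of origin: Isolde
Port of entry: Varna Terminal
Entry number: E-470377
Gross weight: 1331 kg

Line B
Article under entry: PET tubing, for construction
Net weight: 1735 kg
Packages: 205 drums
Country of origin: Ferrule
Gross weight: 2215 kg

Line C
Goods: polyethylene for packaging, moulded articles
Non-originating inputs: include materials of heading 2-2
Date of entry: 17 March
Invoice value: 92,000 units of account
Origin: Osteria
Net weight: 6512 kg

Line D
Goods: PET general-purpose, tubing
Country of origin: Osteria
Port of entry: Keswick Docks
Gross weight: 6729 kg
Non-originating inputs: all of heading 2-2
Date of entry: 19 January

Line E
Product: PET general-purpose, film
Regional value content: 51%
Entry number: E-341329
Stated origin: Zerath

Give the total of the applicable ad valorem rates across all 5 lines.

144%

Line A: polyethylene → 2-2; resin in primary form → 2-2-1; general-purpose → 2-2-1-1. Scheduled 9%. No special measure applies. → 9%.
Line B: PET → 2-1; tubing → 2-1-3; for construction → 2-1-3-2. Scheduled 2%. quota on 2-1-3 exhausted → over-quota 60%. → 60%.
Line C: polyethylene → 2-2; moulded articles → 2-2-2; for packaging → 2-2-2-2. Scheduled 6%. Osteria agreement on 2-2: CTH not met. → 6%.
Line D: PET → 2-1; tubing → 2-1-3; general-purpose → 2-1-3-1. Scheduled 24%. quota on 2-1-3 exhausted → over-quota 60%; Osteria agreement on 2-2: 2-1-3-1 not covered. → 60%.
Line E: PET → 2-1; film → 2-1-1; general-purpose → 2-1-1-2. Scheduled 14%. quota on 2-1-1-2 open → in-quota 9%; Zerath agreement on 2-1-2-1: 2-1-1-2 not covered. → 9%.
Sum: 9% + 60% + 6% + 60% + 9% = 144%.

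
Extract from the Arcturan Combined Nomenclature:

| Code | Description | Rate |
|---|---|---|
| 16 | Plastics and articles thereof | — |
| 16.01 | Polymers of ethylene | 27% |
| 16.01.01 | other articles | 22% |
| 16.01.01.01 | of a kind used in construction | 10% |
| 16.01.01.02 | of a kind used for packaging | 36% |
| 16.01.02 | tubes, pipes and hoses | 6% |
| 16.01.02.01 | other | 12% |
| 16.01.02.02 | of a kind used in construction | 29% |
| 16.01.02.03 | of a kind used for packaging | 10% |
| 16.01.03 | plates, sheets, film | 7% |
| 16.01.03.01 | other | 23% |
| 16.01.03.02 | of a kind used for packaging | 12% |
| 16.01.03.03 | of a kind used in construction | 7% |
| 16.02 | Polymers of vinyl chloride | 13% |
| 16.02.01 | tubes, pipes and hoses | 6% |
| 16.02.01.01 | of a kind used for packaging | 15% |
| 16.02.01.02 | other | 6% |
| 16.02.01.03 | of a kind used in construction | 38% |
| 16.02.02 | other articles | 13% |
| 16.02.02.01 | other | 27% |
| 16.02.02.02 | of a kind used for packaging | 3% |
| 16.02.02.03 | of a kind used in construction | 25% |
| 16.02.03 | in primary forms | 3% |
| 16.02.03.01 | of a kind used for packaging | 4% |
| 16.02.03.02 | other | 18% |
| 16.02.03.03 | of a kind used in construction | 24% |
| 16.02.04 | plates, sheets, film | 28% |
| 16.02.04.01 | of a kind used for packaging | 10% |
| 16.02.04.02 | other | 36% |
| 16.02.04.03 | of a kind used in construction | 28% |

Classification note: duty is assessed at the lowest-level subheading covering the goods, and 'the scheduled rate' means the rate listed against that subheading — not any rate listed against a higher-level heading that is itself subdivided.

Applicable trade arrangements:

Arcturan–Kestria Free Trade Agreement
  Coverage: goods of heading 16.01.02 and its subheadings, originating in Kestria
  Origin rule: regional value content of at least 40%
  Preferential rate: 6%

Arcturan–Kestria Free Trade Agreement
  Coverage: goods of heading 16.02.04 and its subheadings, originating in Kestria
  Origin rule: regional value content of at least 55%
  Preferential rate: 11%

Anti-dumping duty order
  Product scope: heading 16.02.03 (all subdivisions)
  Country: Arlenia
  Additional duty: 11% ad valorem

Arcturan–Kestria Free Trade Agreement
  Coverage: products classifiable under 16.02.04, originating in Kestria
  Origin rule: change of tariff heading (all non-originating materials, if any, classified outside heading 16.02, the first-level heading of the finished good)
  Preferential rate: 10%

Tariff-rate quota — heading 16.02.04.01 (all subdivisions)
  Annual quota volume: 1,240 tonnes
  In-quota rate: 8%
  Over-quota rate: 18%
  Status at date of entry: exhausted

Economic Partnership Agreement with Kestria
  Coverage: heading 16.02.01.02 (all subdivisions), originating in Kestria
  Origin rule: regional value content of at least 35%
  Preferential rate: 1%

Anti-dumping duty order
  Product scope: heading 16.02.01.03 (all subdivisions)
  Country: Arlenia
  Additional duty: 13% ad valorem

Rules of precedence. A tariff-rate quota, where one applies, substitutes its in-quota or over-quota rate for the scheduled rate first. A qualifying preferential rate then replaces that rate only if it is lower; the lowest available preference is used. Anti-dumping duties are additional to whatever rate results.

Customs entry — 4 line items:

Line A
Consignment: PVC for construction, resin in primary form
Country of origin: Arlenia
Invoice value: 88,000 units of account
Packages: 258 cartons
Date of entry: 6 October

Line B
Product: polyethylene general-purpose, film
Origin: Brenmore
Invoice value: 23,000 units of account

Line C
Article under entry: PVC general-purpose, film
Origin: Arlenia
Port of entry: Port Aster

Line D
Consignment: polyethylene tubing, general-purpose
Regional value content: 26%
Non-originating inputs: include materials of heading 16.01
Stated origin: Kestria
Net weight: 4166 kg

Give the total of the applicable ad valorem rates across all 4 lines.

Line A: PVC → 16.02; resin in primary form → 16.02.03; for construction → 16.02.03.03. Scheduled 24%. anti-dumping (Arlenia, 16.02.03): +11%; total 24% + 11% = 35%. → 35%.
Line B: polyethylene → 16.01; film → 16.01.03; general-purpose → 16.01.03.01. Scheduled 23%. No special measure applies. → 23%.
Line C: PVC → 16.02; film → 16.02.04; general-purpose → 16.02.04.02. Scheduled 36%. No special measure applies. → 36%.
Line D: polyethylene → 16.01; tubing → 16.01.02; general-purpose → 16.01.02.01. Scheduled 12%. Kestria agreement on 16.01.02: RVC < 40%; Kestria agreement on 16.02.04: 16.01.02.01 not covered; Kestria agreement on 16.02.04: 16.01.02.01 not covered; Kestria agreement on 16.02.01.02: 16.01.02.01 not covered. → 12%.
Sum: 35% + 23% + 36% + 12% = 106%.

106%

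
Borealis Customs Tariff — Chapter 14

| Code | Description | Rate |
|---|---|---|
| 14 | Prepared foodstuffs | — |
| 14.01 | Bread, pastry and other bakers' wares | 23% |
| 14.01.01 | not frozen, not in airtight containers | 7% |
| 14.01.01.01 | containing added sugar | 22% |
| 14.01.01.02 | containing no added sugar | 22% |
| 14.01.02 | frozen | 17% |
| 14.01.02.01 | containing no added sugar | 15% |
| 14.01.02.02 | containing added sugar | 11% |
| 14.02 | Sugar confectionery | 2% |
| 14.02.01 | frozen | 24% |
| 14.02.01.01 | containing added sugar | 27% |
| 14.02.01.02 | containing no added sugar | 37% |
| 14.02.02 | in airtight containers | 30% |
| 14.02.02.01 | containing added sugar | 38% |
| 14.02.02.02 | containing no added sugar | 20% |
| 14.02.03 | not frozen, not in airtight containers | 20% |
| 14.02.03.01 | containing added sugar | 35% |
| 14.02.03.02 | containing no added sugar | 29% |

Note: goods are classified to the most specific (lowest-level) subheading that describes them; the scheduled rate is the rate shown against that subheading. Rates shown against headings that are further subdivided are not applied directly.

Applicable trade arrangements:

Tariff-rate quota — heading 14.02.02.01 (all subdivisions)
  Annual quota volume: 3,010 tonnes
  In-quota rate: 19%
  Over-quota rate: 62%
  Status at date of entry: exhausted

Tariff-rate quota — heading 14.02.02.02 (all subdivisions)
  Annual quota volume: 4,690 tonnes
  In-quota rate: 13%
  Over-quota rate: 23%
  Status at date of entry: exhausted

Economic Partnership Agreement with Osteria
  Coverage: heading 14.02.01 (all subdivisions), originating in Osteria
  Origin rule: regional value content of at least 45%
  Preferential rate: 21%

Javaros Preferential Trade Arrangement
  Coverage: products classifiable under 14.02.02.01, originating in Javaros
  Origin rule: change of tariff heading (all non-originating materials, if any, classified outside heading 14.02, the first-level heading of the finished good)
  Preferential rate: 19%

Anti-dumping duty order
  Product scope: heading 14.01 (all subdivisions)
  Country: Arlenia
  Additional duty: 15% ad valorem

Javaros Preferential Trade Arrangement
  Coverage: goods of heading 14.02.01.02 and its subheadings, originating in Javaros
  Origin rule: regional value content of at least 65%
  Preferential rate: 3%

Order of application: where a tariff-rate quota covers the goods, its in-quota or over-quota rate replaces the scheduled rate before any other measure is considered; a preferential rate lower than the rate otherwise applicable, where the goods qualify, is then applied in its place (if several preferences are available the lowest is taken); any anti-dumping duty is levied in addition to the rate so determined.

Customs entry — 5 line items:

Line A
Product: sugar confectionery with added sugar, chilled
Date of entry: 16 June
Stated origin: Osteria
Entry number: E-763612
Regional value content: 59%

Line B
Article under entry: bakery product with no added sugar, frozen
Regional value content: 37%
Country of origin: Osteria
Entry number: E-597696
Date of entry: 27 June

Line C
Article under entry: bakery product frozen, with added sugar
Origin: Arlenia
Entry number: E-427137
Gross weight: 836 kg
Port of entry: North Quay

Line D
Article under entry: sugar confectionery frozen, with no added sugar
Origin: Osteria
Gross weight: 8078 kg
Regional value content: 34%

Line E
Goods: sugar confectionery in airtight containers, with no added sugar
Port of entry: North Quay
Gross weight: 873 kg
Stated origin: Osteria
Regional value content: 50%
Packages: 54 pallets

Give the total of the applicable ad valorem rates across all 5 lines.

136%

Line A: sugar confectionery → 14.02; chilled → 14.02.03; with added sugar → 14.02.03.01. Scheduled 35%. Osteria agreement on 14.02.01: 14.02.03.01 not covered. → 35%.
Line B: bakery product → 14.01; frozen → 14.01.02; with no added sugar → 14.01.02.01. Scheduled 15%. Osteria agreement on 14.02.01: 14.01.02.01 not covered. → 15%.
Line C: bakery product → 14.01; frozen → 14.01.02; with added sugar → 14.01.02.02. Scheduled 11%. anti-dumping (Arlenia, 14.01): +15%; total 11% + 15% = 26%. → 26%.
Line D: sugar confectionery → 14.02; frozen → 14.02.01; with no added sugar → 14.02.01.02. Scheduled 37%. Osteria agreement on 14.02.01: RVC < 45%. → 37%.
Line E: sugar confectionery → 14.02; in airtight containers → 14.02.02; with no added sugar → 14.02.02.02. Scheduled 20%. quota on 14.02.02.02 exhausted → over-quota 23%; Osteria agreement on 14.02.01: 14.02.02.02 not covered. → 23%.
Sum: 35% + 15% + 26% + 37% + 23% = 136%.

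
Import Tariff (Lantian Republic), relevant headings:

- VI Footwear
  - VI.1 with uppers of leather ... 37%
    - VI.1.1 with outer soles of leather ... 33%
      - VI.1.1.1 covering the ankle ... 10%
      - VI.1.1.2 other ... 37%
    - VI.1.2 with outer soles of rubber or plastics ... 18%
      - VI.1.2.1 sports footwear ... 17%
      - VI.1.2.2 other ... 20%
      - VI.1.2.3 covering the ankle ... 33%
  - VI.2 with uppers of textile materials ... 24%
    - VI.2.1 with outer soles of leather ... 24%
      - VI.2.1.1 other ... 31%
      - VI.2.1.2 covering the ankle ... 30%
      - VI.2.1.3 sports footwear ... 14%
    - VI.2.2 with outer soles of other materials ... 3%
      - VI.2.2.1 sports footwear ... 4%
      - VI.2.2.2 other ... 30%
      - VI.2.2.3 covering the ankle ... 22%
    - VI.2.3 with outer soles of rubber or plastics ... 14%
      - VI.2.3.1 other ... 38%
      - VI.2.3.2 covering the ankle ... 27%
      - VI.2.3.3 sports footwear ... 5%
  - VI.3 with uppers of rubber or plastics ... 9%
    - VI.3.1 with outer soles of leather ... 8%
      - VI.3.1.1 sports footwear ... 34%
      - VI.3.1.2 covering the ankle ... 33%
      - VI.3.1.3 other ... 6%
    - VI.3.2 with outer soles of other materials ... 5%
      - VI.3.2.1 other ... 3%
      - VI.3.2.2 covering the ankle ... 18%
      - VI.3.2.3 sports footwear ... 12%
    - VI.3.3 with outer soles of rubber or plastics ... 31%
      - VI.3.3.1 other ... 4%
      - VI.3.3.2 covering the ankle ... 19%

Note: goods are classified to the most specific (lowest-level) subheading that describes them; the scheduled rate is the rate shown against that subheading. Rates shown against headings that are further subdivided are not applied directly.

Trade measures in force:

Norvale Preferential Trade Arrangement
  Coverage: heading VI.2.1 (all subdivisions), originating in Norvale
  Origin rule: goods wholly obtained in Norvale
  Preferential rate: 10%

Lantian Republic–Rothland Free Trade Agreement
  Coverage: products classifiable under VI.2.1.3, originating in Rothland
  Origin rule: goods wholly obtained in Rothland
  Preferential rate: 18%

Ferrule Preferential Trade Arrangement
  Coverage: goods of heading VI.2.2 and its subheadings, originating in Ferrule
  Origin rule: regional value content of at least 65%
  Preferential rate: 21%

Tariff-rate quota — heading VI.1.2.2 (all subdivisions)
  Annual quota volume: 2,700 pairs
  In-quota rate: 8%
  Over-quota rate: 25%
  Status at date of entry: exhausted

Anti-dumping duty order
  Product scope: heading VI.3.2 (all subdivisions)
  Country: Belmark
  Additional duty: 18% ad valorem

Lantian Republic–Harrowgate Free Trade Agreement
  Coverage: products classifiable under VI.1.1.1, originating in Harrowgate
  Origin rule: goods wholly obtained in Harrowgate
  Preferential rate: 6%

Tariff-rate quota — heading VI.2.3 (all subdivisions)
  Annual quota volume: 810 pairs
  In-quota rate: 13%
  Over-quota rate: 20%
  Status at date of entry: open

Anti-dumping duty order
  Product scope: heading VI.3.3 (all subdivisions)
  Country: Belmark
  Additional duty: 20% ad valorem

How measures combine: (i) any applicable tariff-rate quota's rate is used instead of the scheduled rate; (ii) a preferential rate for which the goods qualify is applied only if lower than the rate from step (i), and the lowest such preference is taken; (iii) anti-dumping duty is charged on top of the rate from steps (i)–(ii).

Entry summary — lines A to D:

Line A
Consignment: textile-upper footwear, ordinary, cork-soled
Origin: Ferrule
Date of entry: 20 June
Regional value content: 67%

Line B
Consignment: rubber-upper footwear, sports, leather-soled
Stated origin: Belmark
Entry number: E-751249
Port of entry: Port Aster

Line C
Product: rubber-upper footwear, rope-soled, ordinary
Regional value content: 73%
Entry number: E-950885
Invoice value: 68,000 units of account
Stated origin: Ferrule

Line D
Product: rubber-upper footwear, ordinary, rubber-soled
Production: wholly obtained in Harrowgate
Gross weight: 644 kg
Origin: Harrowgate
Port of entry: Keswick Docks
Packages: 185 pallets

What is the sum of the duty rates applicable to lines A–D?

62%

Line A: textile-upper → VI.2; cork-soled → VI.2.2; ordinary → VI.2.2.2. Scheduled 30%. Ferrule agreement on VI.2.2: RVC ≥ 65% → 21% available; preferential 21%. → 21%.
Line B: rubber-upper → VI.3; leather-soled → VI.3.1; sports → VI.3.1.1. Scheduled 34%. No special measure applies. → 34%.
Line C: rubber-upper → VI.3; rope-soled → VI.3.2; ordinary → VI.3.2.1. Scheduled 3%. Ferrule agreement on VI.2.2: VI.3.2.1 not covered. → 3%.
Line D: rubber-upper → VI.3; rubber-soled → VI.3.3; ordinary → VI.3.3.1. Scheduled 4%. Harrowgate agreement on VI.1.1.1: VI.3.3.1 not covered. → 4%.
Sum: 21% + 34% + 3% + 4% = 62%.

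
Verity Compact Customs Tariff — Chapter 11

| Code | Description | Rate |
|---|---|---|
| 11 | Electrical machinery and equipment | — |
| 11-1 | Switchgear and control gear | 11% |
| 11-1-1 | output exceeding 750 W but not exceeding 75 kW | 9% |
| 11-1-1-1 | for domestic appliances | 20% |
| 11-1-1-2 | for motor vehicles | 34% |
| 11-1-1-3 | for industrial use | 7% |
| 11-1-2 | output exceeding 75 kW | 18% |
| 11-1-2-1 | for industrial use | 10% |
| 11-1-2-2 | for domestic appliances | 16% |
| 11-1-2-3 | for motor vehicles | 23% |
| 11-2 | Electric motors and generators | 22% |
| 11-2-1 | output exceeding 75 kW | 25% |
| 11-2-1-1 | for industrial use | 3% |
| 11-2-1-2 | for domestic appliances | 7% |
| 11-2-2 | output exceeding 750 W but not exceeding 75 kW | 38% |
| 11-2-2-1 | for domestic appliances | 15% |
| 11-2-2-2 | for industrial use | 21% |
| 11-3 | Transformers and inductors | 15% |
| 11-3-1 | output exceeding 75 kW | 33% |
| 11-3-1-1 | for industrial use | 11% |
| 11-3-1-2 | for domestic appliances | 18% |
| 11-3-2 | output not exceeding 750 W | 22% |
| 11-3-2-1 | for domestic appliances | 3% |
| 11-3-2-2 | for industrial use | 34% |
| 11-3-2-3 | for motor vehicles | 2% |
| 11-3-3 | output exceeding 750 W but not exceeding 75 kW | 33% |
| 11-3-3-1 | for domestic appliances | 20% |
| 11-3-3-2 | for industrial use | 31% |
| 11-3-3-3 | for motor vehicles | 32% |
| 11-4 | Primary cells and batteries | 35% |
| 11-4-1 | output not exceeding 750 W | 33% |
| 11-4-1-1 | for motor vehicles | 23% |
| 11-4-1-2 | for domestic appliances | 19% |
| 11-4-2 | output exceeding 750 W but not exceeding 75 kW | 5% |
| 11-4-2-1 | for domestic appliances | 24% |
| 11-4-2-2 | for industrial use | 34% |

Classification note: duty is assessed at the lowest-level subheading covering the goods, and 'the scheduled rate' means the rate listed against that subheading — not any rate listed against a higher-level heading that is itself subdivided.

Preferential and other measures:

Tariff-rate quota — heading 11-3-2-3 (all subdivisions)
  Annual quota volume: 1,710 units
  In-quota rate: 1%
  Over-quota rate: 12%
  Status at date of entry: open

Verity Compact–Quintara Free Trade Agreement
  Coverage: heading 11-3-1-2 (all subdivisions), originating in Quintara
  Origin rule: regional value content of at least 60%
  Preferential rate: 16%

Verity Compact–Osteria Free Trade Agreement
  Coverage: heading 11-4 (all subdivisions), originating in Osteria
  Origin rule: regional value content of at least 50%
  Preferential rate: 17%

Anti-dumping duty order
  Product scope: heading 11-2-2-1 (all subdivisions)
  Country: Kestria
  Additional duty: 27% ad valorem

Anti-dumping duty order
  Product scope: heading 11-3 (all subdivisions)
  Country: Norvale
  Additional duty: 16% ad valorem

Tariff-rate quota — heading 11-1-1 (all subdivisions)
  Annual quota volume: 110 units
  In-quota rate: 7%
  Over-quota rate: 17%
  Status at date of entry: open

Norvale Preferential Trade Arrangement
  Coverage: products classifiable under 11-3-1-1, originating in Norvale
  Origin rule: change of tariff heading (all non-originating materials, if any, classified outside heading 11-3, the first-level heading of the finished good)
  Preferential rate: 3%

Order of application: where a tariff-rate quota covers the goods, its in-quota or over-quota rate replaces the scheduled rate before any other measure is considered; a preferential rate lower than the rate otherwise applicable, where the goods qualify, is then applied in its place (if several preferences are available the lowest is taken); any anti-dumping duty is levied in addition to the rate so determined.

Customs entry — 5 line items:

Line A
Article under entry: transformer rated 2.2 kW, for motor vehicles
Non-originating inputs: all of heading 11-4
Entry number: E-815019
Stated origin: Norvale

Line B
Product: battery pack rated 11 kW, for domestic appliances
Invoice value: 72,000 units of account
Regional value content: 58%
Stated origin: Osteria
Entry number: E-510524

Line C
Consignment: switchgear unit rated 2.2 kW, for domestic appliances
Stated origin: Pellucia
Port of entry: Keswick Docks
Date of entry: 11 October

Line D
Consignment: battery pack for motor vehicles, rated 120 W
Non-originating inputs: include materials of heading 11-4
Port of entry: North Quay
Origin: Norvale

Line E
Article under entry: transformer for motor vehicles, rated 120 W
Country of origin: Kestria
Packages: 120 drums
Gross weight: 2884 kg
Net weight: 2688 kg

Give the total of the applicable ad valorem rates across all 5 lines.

Line A: transformer → 11-3; rated 2.2 kW → 11-3-3; for motor vehicles → 11-3-3-3. Scheduled 32%. Norvale agreement on 11-3-1-1: 11-3-3-3 not covered; anti-dumping (Norvale, 11-3): +16%; total 32% + 16% = 48%. → 48%.
Line B: battery pack → 11-4; rated 11 kW → 11-4-2; for domestic appliances → 11-4-2-1. Scheduled 24%. Osteria agreement on 11-4: RVC ≥ 50% → 17% available; preferential 17%. → 17%.
Line C: switchgear unit → 11-1; rated 2.2 kW → 11-1-1; for domestic appliances → 11-1-1-1. Scheduled 20%. quota on 11-1-1 open → in-quota 7%. → 7%.
Line D: battery pack → 11-4; rated 120 W → 11-4-1; for motor vehicles → 11-4-1-1. Scheduled 23%. Norvale agreement on 11-3-1-1: 11-4-1-1 not covered. → 23%.
Line E: transformer → 11-3; rated 120 W → 11-3-2; for motor vehicles → 11-3-2-3. Scheduled 2%. quota on 11-3-2-3 open → in-quota 1%. → 1%.
Sum: 48% + 17% + 7% + 23% + 1% = 96%.

96%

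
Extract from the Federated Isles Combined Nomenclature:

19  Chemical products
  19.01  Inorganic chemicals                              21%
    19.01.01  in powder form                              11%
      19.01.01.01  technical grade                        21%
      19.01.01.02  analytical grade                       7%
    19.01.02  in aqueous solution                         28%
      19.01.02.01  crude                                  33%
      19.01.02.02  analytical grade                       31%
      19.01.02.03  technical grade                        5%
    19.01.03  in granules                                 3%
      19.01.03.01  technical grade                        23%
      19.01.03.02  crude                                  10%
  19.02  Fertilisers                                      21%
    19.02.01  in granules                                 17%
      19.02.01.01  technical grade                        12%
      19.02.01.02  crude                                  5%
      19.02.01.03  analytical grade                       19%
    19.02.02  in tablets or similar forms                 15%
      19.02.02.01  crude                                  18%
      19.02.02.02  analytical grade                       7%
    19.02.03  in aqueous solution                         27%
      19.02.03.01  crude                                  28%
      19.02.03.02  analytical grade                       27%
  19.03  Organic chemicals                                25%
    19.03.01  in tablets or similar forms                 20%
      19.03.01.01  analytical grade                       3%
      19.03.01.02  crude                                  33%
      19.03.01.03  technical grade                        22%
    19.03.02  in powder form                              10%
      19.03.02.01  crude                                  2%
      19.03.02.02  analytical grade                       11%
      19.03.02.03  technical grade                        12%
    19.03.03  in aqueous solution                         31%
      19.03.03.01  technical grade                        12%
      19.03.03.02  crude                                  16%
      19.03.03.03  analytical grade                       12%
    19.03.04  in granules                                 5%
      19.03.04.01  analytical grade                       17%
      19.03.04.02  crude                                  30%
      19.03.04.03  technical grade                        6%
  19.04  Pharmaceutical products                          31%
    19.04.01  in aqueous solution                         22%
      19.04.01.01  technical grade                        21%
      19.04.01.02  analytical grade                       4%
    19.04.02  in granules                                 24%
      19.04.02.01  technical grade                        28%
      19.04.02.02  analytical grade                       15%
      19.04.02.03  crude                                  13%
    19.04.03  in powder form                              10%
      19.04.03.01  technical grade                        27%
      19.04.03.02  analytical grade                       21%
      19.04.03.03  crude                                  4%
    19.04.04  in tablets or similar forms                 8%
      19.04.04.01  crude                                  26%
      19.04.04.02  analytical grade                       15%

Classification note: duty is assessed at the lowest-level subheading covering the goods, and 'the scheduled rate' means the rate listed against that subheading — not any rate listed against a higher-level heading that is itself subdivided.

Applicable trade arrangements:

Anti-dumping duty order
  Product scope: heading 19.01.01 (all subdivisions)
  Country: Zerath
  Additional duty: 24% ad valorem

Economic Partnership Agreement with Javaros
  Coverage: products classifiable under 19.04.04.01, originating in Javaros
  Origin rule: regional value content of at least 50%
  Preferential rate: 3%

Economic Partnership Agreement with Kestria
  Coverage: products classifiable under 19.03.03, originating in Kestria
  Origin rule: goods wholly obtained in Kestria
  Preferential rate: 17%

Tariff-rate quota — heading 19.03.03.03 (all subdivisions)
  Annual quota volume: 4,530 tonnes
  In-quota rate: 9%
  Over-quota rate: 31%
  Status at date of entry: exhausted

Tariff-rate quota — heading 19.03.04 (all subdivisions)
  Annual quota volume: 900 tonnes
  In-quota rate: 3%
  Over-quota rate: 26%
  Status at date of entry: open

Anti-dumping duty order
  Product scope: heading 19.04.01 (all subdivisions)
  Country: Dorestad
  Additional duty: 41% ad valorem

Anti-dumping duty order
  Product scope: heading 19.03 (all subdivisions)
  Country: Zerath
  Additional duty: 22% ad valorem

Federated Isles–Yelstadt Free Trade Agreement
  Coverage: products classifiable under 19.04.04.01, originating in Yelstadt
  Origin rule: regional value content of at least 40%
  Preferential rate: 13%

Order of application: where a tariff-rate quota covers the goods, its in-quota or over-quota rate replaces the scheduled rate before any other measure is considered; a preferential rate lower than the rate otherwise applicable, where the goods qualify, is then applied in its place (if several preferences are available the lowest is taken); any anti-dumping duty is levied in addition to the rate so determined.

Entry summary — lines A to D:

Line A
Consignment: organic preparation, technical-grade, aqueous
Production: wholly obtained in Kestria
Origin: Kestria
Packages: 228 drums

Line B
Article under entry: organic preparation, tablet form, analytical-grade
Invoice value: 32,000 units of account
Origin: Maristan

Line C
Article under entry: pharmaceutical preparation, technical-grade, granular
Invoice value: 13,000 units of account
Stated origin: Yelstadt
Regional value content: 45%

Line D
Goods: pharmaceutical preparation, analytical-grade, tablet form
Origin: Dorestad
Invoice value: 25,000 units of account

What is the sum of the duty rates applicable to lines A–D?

58%

Line A: organic → 19.03; aqueous → 19.03.03; technical-grade → 19.03.03.01. Scheduled 12%. Kestria agreement on 19.03.03: wholly obtained → 17% available; preference 17% not lower than 12% → no reduction. → 12%.
Line B: organic → 19.03; tablet form → 19.03.01; analytical-grade → 19.03.01.01. Scheduled 3%. No special measure applies. → 3%.
Line C: pharmaceutical → 19.04; granular → 19.04.02; technical-grade → 19.04.02.01. Scheduled 28%. Yelstadt agreement on 19.04.04.01: 19.04.02.01 not covered. → 28%.
Line D: pharmaceutical → 19.04; tablet form → 19.04.04; analytical-grade → 19.04.04.02. Scheduled 15%. No special measure applies. → 15%.
Sum: 12% + 3% + 28% + 15% = 58%.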